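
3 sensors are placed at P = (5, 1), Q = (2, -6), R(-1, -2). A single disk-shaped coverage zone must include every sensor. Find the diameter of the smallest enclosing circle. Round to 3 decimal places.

7.741

Side lengths²: PQ² = 58, PR² = 45, QR² = 25.
Since PQ² = 58 < 45 + 25 = 70, the triangle is acute, so the smallest enclosing circle is the circumcircle.
Circumcentre = (63/22, -49/22), r² = 3625/242.
Diameter = 2r = 2√(3625/242) ≈ 7.741.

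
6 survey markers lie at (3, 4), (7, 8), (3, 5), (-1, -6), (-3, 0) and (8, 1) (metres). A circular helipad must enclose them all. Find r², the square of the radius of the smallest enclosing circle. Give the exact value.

By Welzl's lemma the MEC is supported by two points (diametrically opposite) or three points (on a circumcircle).
The farthest pair is (7, 8)–(-1, -6) with squared distance 260. The circle on this segment as diameter has centre (3, 1) and r² = 260/4 = 65.
Check (3, 4): distance² to centre = 9 ≤ 65, so it lies inside.
All remaining points lie in this disk, and no smaller disk contains both endpoints, so this is the minimum enclosing circle.

65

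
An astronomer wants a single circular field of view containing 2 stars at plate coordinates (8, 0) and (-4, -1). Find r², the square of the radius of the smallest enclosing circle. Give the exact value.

36.25

The smallest circle enclosing two points has them as diameter endpoints.
Centre = midpoint = (2, -0.5); r² = |(8, 0)−(-4, -1)|²/4 = 145/4 = 36.25.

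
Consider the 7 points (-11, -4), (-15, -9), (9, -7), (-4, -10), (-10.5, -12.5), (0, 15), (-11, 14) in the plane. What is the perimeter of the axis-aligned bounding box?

103

Width = max x − min x = 9 − (-15) = 24.
Height = max y − min y = 15 − (-12.5) = 27.5.
Perimeter = 2(24 + 27.5) = 103.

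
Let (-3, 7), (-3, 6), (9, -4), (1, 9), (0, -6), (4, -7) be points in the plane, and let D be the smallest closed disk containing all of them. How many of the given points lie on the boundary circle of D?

By Welzl's lemma the MEC is supported by two points (diametrically opposite) or three points (on a circumcircle).
The minimum enclosing circle is determined by three boundary points: (-3, 7), (9, -4), (4, -7).
Their circumcentre is (67/26, 27/26) with r² = 22525/338.
The farthest remaining point (1, 9) is at distance² 22265/338 ≤ 22525/338.
The points at distance exactly r from the centre are (-3, 7), (9, -4), (4, -7) — 3 points.

3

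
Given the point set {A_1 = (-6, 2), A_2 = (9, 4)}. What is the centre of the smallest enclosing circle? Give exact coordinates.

The smallest circle enclosing two points has them as diameter endpoints.
Centre = midpoint = (1.5, 3); r² = |A_1A_2|²/4 = 229/4 = 57.25.
Centre = (1.5, 3).

(1.5, 3)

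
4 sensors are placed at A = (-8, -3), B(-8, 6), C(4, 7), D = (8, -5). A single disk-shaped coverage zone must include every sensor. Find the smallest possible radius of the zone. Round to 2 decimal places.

9.71

The minimum enclosing circle of a finite set is fixed by two of the points (as a diameter) or three (as a circumcircle).
The farthest pair is B–D with squared distance 377. The circle on this segment as diameter has centre (0, 0.5) and r² = 377/4 = 94.25.
Check A: distance² to centre = 76.25 ≤ 94.25, so it lies inside.
All remaining points lie in this disk, and no smaller disk contains both endpoints, so this is the minimum enclosing circle.
r = √(94.25) ≈ 9.71.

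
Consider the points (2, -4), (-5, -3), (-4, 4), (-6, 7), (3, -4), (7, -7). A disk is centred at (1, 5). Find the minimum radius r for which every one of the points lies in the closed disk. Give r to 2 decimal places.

The required radius is the distance from (1, 5) to the farthest point.
Squared distances: 82, 100, 26, 53, 85, 180.
Maximum is 180, attained at (7, -7).
r = √180 ≈ 13.42.

13.42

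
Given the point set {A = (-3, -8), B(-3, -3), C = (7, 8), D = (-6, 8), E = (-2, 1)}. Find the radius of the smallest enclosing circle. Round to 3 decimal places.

The minimum enclosing circle is determined by three boundary points: A, C, D.
Their circumcentre is (0.5, 0.9375) with r² = 92.12890625.
The farthest remaining point B is at distance² 27.75390625 ≤ 92.12890625.
r = √(92.12890625) ≈ 9.598.

9.598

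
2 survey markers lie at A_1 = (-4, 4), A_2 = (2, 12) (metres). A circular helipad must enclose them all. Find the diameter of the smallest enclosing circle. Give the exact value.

The smallest circle enclosing two points has them as diameter endpoints.
Centre = midpoint = (-1, 8); r² = |A_1A_2|²/4 = 100/4 = 25.
Diameter = 2r = 2√25 = 10.

10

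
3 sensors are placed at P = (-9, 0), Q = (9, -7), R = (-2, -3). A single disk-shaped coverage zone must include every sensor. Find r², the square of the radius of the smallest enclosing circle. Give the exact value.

Side lengths²: PQ² = 373, PR² = 58, QR² = 137.
Since PQ² = 373 ≥ 137 + 58 = 195, the angle opposite PQ is not acute, so the smallest enclosing circle has PQ as diameter.
Centre = midpoint of PQ = (0, -3.5), r² = 373/4 = 93.25.

93.25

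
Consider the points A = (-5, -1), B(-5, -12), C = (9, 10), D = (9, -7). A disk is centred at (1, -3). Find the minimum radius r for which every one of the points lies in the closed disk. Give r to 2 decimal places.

15.26

The required radius is the distance from (1, -3) to the farthest point.
Squared distances: 40, 117, 233, 80.
Maximum is 233, attained at C.
r = √233 ≈ 15.26.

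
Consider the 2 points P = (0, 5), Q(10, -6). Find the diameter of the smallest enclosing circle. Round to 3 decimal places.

14.866

The smallest circle enclosing two points has them as diameter endpoints.
Centre = midpoint = (5, -0.5); r² = |PQ|²/4 = 221/4 = 55.25.
Diameter = 2r = 2√(55.25) ≈ 14.866.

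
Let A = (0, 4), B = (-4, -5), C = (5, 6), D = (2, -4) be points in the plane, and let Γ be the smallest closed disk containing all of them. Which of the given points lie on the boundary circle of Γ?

B, C

The minimum enclosing circle of a finite set is fixed by two of the points (as a diameter) or three (as a circumcircle).
The farthest pair is B–C with squared distance 202. The circle on this segment as diameter has centre (0.5, 0.5) and r² = 202/4 = 50.5.
Check A: distance² to centre = 12.5 ≤ 50.5, so it lies inside.
All remaining points lie in this disk, and no smaller disk contains both endpoints, so this is the minimum enclosing circle.
The points at distance exactly r from the centre are B, C — 2 points.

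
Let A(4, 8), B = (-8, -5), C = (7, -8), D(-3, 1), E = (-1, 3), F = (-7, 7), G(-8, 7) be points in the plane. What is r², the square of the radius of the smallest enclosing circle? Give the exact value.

112.5

The minimum enclosing circle of a finite set is fixed by two of the points (as a diameter) or three (as a circumcircle).
The farthest pair is C–G with squared distance 450. The circle on this segment as diameter has centre (-0.5, -0.5) and r² = 450/4 = 112.5.
Check A: distance² to centre = 92.5 ≤ 112.5, so it lies inside.
All remaining points lie in this disk, and no smaller disk contains both endpoints, so this is the minimum enclosing circle.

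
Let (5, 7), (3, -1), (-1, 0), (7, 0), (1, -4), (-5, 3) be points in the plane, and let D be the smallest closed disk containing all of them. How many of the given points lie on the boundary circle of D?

The minimum enclosing circle is determined by three boundary points: (5, 7), (7, 0), (-5, 3).
Their circumcentre is (15/13, 55/26) with r² = 26129/676.
The farthest remaining point (1, -4) is at distance² 25297/676 ≤ 26129/676.
The points at distance exactly r from the centre are (5, 7), (7, 0), (-5, 3) — 3 points.

3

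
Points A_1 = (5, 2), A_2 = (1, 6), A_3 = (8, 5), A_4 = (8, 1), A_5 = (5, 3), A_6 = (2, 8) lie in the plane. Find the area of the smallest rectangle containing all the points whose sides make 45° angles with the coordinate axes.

In coordinates u = x + y, v = x − y the rectangle is axis-aligned; the map (x,y)→(u,v) scales areas by 2.
u-values: 7, 7, 13, 9, 8, 10; range = 13 − 7 = 6.
v-values: 3, -5, 3, 7, 2, -6; range = 7 − (-6) = 13.
Area = (6 × 13) / 2 = 39.

39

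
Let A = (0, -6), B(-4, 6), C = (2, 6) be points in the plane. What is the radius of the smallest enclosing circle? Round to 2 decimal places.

6.41

Side lengths²: AB² = 160, AC² = 148, BC² = 36.
Since AB² = 160 < 148 + 36 = 184, the triangle is acute, so the smallest enclosing circle is the circumcircle.
Circumcentre = (-1, 1/3), r² = 370/9.
r = √(370/9) ≈ 6.41.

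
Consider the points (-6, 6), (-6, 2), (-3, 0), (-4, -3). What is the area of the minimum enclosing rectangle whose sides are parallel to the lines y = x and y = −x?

In coordinates u = x + y, v = x − y the rectangle is axis-aligned; the map (x,y)→(u,v) scales areas by 2.
u-values: 0, -4, -3, -7; range = 0 − (-7) = 7.
v-values: -12, -8, -3, -1; range = -1 − (-12) = 11.
Area = (7 × 11) / 2 = 38.5.

38.5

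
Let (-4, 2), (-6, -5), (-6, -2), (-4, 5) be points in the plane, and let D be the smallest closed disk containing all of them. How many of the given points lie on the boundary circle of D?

2

The farthest pair is (-6, -5)–(-4, 5) with squared distance 104. The circle on this segment as diameter has centre (-5, 0) and r² = 104/4 = 26.
Check (-4, 2): distance² to centre = 5 ≤ 26, so it lies inside.
All remaining points lie in this disk, and no smaller disk contains both endpoints, so this is the minimum enclosing circle.
The points at distance exactly r from the centre are (-6, -5), (-4, 5) — 2 points.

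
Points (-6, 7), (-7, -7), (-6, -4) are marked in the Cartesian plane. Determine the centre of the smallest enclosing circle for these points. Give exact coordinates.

Call the three points A, B, C in the order given.
Side lengths²: AB² = 197, AC² = 121, BC² = 10.
Since AB² = 197 ≥ 121 + 10 = 131, the angle opposite AB is not acute, so the smallest enclosing circle has AB as diameter.
Centre = midpoint of AB = (-6.5, 0), r² = 197/4 = 49.25.
Centre = (-6.5, 0).

(-6.5, 0)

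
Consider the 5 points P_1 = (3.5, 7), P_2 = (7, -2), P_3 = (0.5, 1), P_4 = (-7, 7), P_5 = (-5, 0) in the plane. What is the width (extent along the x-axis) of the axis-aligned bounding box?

max x = 7, min x = -7, so width = 14.

14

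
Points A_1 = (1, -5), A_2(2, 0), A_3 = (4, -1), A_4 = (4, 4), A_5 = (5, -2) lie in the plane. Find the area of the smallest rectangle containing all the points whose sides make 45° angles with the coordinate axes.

42

In coordinates u = x + y, v = x − y the rectangle is axis-aligned; the map (x,y)→(u,v) scales areas by 2.
u-values: -4, 2, 3, 8, 3; range = 8 − (-4) = 12.
v-values: 6, 2, 5, 0, 7; range = 7 − 0 = 7.
Area = (12 × 7) / 2 = 42.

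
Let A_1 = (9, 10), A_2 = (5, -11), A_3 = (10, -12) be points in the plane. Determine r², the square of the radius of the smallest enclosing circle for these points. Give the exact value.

Side lengths²: A_1A_2² = 457, A_1A_3² = 485, A_2A_3² = 26.
Since A_1A_3² = 485 ≥ 457 + 26 = 483, the angle opposite A_1A_3 is not acute, so the smallest enclosing circle has A_1A_3 as diameter.
Centre = midpoint of A_1A_3 = (9.5, -1), r² = 485/4 = 121.25.

121.25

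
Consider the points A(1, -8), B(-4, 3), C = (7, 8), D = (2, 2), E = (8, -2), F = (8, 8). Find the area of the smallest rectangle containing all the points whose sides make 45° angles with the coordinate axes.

195.5

In coordinates u = x + y, v = x − y the rectangle is axis-aligned; the map (x,y)→(u,v) scales areas by 2.
u-values: -7, -1, 15, 4, 6, 16; range = 16 − (-7) = 23.
v-values: 9, -7, -1, 0, 10, 0; range = 10 − (-7) = 17.
Area = (23 × 17) / 2 = 195.5.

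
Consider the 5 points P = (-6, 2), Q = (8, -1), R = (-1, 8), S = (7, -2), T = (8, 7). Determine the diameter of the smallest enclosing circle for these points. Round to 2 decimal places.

15.20

The minimum enclosing circle is determined by three boundary points: P, Q, T.
Their circumcentre is (43/28, 3) with r² = 45305/784.
The farthest remaining point S is at distance² 43009/784 ≤ 45305/784.
Diameter = 2r = 2√(45305/784) ≈ 15.20.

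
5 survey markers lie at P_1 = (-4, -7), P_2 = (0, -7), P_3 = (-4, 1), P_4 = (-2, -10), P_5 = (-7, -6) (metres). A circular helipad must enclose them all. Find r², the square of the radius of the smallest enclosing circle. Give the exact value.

By Welzl's lemma the MEC is supported by two points (diametrically opposite) or three points (on a circumcircle).
The farthest pair is P_3–P_4 with squared distance 125. The circle on this segment as diameter has centre (-3, -4.5) and r² = 125/4 = 31.25.
Check P_1: distance² to centre = 7.25 ≤ 31.25, so it lies inside.
All remaining points lie in this disk, and no smaller disk contains both endpoints, so this is the minimum enclosing circle.

31.25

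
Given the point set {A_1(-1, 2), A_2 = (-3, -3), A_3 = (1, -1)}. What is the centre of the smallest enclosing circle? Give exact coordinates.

(-1.6875, -0.625)

Side lengths²: A_1A_2² = 29, A_1A_3² = 13, A_2A_3² = 20.
Since A_1A_2² = 29 < 20 + 13 = 33, the triangle is acute, so the smallest enclosing circle is the circumcircle.
Circumcentre = (-1.6875, -0.625), r² = 7.36328125.
Centre = (-1.6875, -0.625).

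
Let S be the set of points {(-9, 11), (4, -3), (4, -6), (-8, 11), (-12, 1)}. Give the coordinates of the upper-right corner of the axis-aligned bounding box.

x-range [-12, 4], y-range [-6, 11].
The upper-right corner is (4, 11).

(4, 11)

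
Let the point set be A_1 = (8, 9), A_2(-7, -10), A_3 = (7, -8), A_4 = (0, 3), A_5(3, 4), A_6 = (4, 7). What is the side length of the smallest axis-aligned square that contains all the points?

19

The bounding box has width 15 and height 19.
An axis-aligned square enclosing the set must have side ≥ max(width, height).
So the minimum side is max(15, 19) = 19.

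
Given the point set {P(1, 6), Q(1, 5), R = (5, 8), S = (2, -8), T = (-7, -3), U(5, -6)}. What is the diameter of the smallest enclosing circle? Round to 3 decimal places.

17.159

The minimum enclosing circle of a finite set is fixed by two of the points (as a diameter) or three (as a circumcircle).
The minimum enclosing circle is determined by three boundary points: R, S, T.
Their circumcentre is (5/6, 0.5) with r² = 1325/18.
The farthest remaining point U is at distance² 1073/18 ≤ 1325/18.
Diameter = 2r = 2√(1325/18) ≈ 17.159.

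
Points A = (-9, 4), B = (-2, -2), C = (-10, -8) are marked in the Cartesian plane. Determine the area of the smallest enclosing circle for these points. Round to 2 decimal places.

Side lengths²: AB² = 85, AC² = 145, BC² = 100.
Since AC² = 145 < 100 + 85 = 185, the triangle is acute, so the smallest enclosing circle is the circumcircle.
Circumcentre = (-49/6, -19/9), r² = 12325/324.
Area = π·r² = π·12325/324 ≈ 119.51.

119.51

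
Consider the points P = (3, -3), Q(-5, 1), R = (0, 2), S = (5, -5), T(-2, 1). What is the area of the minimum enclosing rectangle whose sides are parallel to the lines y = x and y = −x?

48

In coordinates u = x + y, v = x − y the rectangle is axis-aligned; the map (x,y)→(u,v) scales areas by 2.
u-values: 0, -4, 2, 0, -1; range = 2 − (-4) = 6.
v-values: 6, -6, -2, 10, -3; range = 10 − (-6) = 16.
Area = (6 × 16) / 2 = 48.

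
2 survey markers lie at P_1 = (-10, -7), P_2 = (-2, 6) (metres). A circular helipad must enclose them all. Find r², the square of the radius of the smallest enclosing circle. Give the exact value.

The smallest circle enclosing two points has them as diameter endpoints.
Centre = midpoint = (-6, -0.5); r² = |P_1P_2|²/4 = 233/4 = 58.25.

58.25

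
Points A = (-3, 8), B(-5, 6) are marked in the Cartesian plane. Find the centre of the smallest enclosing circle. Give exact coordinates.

(-4, 7)

The smallest circle enclosing two points has them as diameter endpoints.
Centre = midpoint = (-4, 7); r² = |AB|²/4 = 8/4 = 2.
Centre = (-4, 7).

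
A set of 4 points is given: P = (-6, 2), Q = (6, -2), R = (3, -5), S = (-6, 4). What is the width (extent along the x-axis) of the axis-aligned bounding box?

max x = 6, min x = -6, so width = 12.

12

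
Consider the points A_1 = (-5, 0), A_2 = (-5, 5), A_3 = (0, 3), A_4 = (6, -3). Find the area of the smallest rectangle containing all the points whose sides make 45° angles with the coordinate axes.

76

In coordinates u = x + y, v = x − y the rectangle is axis-aligned; the map (x,y)→(u,v) scales areas by 2.
u-values: -5, 0, 3, 3; range = 3 − (-5) = 8.
v-values: -5, -10, -3, 9; range = 9 − (-10) = 19.
Area = (8 × 19) / 2 = 76.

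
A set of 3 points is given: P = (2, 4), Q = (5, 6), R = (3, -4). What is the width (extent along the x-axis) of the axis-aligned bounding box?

max x = 5, min x = 2, so width = 3.

3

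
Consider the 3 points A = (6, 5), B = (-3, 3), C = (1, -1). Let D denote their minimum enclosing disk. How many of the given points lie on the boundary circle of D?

Side lengths²: AB² = 85, AC² = 61, BC² = 32.
Since AB² = 85 < 61 + 32 = 93, the triangle is acute, so the smallest enclosing circle is the circumcircle.
Circumcentre = (35/22, 79/22), r² = 5185/242.
The points at distance exactly r from the centre are A, B, C — 3 points.

3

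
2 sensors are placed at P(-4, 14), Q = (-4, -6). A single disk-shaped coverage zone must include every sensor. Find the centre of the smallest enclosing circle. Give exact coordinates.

(-4, 4)

The smallest circle enclosing two points has them as diameter endpoints.
Centre = midpoint = (-4, 4); r² = |PQ|²/4 = 400/4 = 100.
Centre = (-4, 4).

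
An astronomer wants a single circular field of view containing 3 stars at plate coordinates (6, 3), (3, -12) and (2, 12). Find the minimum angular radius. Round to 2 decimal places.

Call the three points A, B, C in the order given.
Side lengths²: AB² = 234, AC² = 97, BC² = 577.
Since BC² = 577 ≥ 234 + 97 = 331, the angle opposite BC is not acute, so the smallest enclosing circle has BC as diameter.
Centre = midpoint of BC = (2.5, 0), r² = 577/4 = 144.25.
r = √(144.25) ≈ 12.01.

12.01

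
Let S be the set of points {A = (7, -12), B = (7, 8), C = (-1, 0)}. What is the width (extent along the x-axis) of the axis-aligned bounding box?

8

max x = 7, min x = -1, so width = 8.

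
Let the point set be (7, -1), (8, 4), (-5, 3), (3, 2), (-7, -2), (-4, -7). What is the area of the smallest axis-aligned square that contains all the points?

The bounding box has width 15 and height 11.
An axis-aligned square enclosing the set must have side ≥ max(width, height).
So the minimum side is max(15, 11) = 15.
Area = 15² = 225.

225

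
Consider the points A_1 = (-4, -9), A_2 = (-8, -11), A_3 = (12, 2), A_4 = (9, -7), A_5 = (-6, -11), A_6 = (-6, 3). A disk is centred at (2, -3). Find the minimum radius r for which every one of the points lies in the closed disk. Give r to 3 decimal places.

The required radius is the distance from (2, -3) to the farthest point.
Squared distances: 72, 164, 125, 65, 128, 100.
Maximum is 164, attained at A_2.
r = √164 ≈ 12.806.

12.806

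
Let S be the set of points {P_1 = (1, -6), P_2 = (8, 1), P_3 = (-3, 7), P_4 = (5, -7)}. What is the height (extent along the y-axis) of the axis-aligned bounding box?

max y = 7, min y = -7, so height = 14.

14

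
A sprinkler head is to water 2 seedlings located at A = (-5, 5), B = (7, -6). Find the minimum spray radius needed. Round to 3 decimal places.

The smallest circle enclosing two points has them as diameter endpoints.
Centre = midpoint = (1, -0.5); r² = |AB|²/4 = 265/4 = 66.25.
r = √(66.25) ≈ 8.139.

8.139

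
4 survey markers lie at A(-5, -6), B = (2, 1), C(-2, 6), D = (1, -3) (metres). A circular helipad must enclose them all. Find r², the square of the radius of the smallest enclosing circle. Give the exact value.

38.25

By Welzl's lemma the MEC is supported by two points (diametrically opposite) or three points (on a circumcircle).
The farthest pair is A–C with squared distance 153. The circle on this segment as diameter has centre (-3.5, 0) and r² = 153/4 = 38.25.
Check B: distance² to centre = 31.25 ≤ 38.25, so it lies inside.
All remaining points lie in this disk, and no smaller disk contains both endpoints, so this is the minimum enclosing circle.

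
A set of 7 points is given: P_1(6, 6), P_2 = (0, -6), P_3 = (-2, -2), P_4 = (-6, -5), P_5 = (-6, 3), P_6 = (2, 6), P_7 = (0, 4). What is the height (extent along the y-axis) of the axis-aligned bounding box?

max y = 6, min y = -6, so height = 12.

12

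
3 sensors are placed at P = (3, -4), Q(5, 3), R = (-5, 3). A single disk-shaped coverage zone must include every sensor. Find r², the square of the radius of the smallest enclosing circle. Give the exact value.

5989/196

Side lengths²: PQ² = 53, PR² = 113, QR² = 100.
Since PR² = 113 < 100 + 53 = 153, the triangle is acute, so the smallest enclosing circle is the circumcircle.
Circumcentre = (0, 9/14), r² = 5989/196.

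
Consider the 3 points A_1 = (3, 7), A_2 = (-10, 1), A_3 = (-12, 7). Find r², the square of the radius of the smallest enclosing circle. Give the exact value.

1025/18

Side lengths²: A_1A_2² = 205, A_1A_3² = 225, A_2A_3² = 40.
Since A_1A_3² = 225 < 205 + 40 = 245, the triangle is acute, so the smallest enclosing circle is the circumcircle.
Circumcentre = (-4.5, 37/6), r² = 1025/18.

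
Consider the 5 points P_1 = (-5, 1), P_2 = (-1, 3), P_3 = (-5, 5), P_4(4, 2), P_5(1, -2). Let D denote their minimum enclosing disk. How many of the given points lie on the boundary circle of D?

3

By Welzl's lemma the MEC is supported by two points (diametrically opposite) or three points (on a circumcircle).
The minimum enclosing circle is determined by three boundary points: P_3, P_4, P_5.
Their circumcentre is (-5/6, 2.5) with r² = 425/18.
The farthest remaining point P_1 is at distance² 353/18 ≤ 425/18.
The points at distance exactly r from the centre are P_3, P_4, P_5 — 3 points.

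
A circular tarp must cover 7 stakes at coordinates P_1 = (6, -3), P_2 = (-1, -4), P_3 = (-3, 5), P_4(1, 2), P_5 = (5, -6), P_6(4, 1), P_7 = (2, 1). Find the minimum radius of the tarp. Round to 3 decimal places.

6.801

A smallest enclosing disk is always determined by at most three of the input points on its boundary.
The farthest pair is P_3–P_5 with squared distance 185. The circle on this segment as diameter has centre (1, -0.5) and r² = 185/4 = 46.25.
Check P_1: distance² to centre = 31.25 ≤ 46.25, so it lies inside.
All remaining points lie in this disk, and no smaller disk contains both endpoints, so this is the minimum enclosing circle.
r = √(46.25) ≈ 6.801.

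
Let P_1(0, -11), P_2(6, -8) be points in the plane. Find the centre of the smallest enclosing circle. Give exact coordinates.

The smallest circle enclosing two points has them as diameter endpoints.
Centre = midpoint = (3, -9.5); r² = |P_1P_2|²/4 = 45/4 = 11.25.
Centre = (3, -9.5).

(3, -9.5)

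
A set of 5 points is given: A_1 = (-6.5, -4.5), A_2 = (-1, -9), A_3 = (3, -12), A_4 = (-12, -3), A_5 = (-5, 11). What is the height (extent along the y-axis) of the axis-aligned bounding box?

max y = 11, min y = -12, so height = 23.

23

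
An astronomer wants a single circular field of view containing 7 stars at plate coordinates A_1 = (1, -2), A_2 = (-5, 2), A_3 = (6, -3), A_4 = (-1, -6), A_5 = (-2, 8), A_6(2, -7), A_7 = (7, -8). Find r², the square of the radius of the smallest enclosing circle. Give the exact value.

84.25

The minimum enclosing circle of a finite set is fixed by two of the points (as a diameter) or three (as a circumcircle).
The farthest pair is A_5–A_7 with squared distance 337. The circle on this segment as diameter has centre (2.5, 0) and r² = 337/4 = 84.25.
Check A_1: distance² to centre = 6.25 ≤ 84.25, so it lies inside.
All remaining points lie in this disk, and no smaller disk contains both endpoints, so this is the minimum enclosing circle.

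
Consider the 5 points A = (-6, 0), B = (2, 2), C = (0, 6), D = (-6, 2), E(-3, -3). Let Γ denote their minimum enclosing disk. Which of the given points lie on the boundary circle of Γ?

A, C, E

By Welzl's lemma the MEC is supported by two points (diametrically opposite) or three points (on a circumcircle).
The farthest pair is C–E with squared distance 90. The circle on this segment as diameter has centre (-1.5, 1.5) and r² = 90/4 = 22.5.
Check A: distance² to centre = 22.5 ≤ 22.5, so it lies inside.
All remaining points lie in this disk, and no smaller disk contains both endpoints, so this is the minimum enclosing circle.
The points at distance exactly r from the centre are A, C, E — 3 points.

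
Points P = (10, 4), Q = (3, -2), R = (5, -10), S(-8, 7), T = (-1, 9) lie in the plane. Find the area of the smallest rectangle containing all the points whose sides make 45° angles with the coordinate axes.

In coordinates u = x + y, v = x − y the rectangle is axis-aligned; the map (x,y)→(u,v) scales areas by 2.
u-values: 14, 1, -5, -1, 8; range = 14 − (-5) = 19.
v-values: 6, 5, 15, -15, -10; range = 15 − (-15) = 30.
Area = (19 × 30) / 2 = 285.

285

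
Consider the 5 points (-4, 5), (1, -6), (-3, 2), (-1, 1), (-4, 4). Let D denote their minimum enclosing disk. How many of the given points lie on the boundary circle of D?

The farthest pair is (-4, 5)–(1, -6) with squared distance 146. The circle on this segment as diameter has centre (-1.5, -0.5) and r² = 146/4 = 36.5.
Check (-3, 2): distance² to centre = 8.5 ≤ 36.5, so it lies inside.
All remaining points lie in this disk, and no smaller disk contains both endpoints, so this is the minimum enclosing circle.
The points at distance exactly r from the centre are (-4, 5), (1, -6) — 2 points.

2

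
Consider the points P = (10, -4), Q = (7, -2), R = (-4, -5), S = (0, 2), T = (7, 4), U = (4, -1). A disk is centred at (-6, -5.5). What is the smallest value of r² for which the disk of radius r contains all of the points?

259.25

The required radius is the distance from (-6, -5.5) to the farthest point.
Squared distances: 258.25, 181.25, 4.25, 92.25, 259.25, 120.25.
Maximum is 259.25, attained at T.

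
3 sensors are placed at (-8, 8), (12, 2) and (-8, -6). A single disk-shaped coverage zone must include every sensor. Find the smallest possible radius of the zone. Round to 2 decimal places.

Call the three points A, B, C in the order given.
Side lengths²: AB² = 436, AC² = 196, BC² = 464.
Since BC² = 464 < 436 + 196 = 632, the triangle is acute, so the smallest enclosing circle is the circumcircle.
Circumcentre = (0.8, 1), r² = 126.44.
r = √(126.44) ≈ 11.24.

11.24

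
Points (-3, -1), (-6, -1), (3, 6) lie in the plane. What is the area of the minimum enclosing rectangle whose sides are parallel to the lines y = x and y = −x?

24

In coordinates u = x + y, v = x − y the rectangle is axis-aligned; the map (x,y)→(u,v) scales areas by 2.
u-values: -4, -7, 9; range = 9 − (-7) = 16.
v-values: -2, -5, -3; range = -2 − (-5) = 3.
Area = (16 × 3) / 2 = 24.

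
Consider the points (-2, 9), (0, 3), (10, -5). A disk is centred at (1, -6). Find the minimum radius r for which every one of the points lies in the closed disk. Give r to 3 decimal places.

15.297

The required radius is the distance from (1, -6) to the farthest point.
Squared distances: 234, 82, 82.
Maximum is 234, attained at (-2, 9).
r = √234 ≈ 15.297.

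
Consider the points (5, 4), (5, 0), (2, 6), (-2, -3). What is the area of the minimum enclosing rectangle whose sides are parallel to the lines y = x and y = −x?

63

In coordinates u = x + y, v = x − y the rectangle is axis-aligned; the map (x,y)→(u,v) scales areas by 2.
u-values: 9, 5, 8, -5; range = 9 − (-5) = 14.
v-values: 1, 5, -4, 1; range = 5 − (-4) = 9.
Area = (14 × 9) / 2 = 63.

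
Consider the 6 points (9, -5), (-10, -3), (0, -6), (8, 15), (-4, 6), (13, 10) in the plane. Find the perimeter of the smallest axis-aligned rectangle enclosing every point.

88

Width = max x − min x = 13 − (-10) = 23.
Height = max y − min y = 15 − (-6) = 21.
Perimeter = 2(23 + 21) = 88.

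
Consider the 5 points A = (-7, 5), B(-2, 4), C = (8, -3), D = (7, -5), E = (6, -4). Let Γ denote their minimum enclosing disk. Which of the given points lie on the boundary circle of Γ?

A, D

The farthest pair is A–D with squared distance 296. The circle on this segment as diameter has centre (0, 0) and r² = 296/4 = 74.
Check B: distance² to centre = 20 ≤ 74, so it lies inside.
All remaining points lie in this disk, and no smaller disk contains both endpoints, so this is the minimum enclosing circle.
The points at distance exactly r from the centre are A, D — 2 points.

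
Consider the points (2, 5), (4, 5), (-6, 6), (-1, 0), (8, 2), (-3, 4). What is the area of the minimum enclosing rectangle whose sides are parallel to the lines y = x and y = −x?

99

In coordinates u = x + y, v = x − y the rectangle is axis-aligned; the map (x,y)→(u,v) scales areas by 2.
u-values: 7, 9, 0, -1, 10, 1; range = 10 − (-1) = 11.
v-values: -3, -1, -12, -1, 6, -7; range = 6 − (-12) = 18.
Area = (11 × 18) / 2 = 99.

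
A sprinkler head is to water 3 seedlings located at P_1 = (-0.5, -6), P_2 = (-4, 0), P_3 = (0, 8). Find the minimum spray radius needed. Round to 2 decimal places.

7.00

Side lengths²: P_1P_2² = 48.25, P_1P_3² = 196.25, P_2P_3² = 80.
Since P_1P_3² = 196.25 ≥ 80 + 48.25 = 128.25, the angle opposite P_1P_3 is not acute, so the smallest enclosing circle has P_1P_3 as diameter.
Centre = midpoint of P_1P_3 = (-0.25, 1), r² = 196.25/4 = 49.0625.
r = √(49.0625) ≈ 7.00.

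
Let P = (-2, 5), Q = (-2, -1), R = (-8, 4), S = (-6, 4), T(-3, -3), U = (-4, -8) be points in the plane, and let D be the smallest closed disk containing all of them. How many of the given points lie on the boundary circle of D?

A smallest enclosing disk is always determined by at most three of the input points on its boundary.
The minimum enclosing circle is determined by three boundary points: P, R, U.
Their circumcentre is (-153/38, -51/38) with r² = 32005/722.
The farthest remaining point S is at distance² 23417/722 ≤ 32005/722.
The points at distance exactly r from the centre are P, R, U — 3 points.

3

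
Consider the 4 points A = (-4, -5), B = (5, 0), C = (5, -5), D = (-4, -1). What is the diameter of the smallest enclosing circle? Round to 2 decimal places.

10.30

By Welzl's lemma the MEC is supported by two points (diametrically opposite) or three points (on a circumcircle).
The farthest pair is A–B with squared distance 106. The circle on this segment as diameter has centre (0.5, -2.5) and r² = 106/4 = 26.5.
Check C: distance² to centre = 26.5 ≤ 26.5, so it lies inside.
All remaining points lie in this disk, and no smaller disk contains both endpoints, so this is the minimum enclosing circle.
Diameter = 2r = 2√(26.5) ≈ 10.30.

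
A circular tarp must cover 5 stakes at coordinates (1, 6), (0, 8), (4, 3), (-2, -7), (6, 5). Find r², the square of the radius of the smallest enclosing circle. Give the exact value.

58.14453125

A smallest enclosing disk is always determined by at most three of the input points on its boundary.
The minimum enclosing circle is determined by three boundary points: (0, 8), (-2, -7), (6, 5).
Their circumcentre is (-0.0625, 0.375) with r² = 58.14453125.
The farthest remaining point (1, 6) is at distance² 32.76953125 ≤ 58.14453125.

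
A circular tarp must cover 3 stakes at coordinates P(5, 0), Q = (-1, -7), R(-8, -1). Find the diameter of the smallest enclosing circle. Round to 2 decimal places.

Side lengths²: PQ² = 85, PR² = 170, QR² = 85.
Since PR² = 170 ≥ 85 + 85 = 170, the angle opposite PR is not acute, so the smallest enclosing circle has PR as diameter.
Centre = midpoint of PR = (-1.5, -0.5), r² = 170/4 = 42.5.
Diameter = 2r = 2√(42.5) ≈ 13.04.

13.04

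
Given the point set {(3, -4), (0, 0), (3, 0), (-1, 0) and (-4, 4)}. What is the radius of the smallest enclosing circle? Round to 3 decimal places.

5.315

The farthest pair is (3, -4)–(-4, 4) with squared distance 113. The circle on this segment as diameter has centre (-0.5, 0) and r² = 113/4 = 28.25.
Check (0, 0): distance² to centre = 0.25 ≤ 28.25, so it lies inside.
All remaining points lie in this disk, and no smaller disk contains both endpoints, so this is the minimum enclosing circle.
r = √(28.25) ≈ 5.315.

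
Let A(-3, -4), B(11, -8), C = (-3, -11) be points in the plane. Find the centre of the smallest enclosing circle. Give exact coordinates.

Side lengths²: AB² = 212, AC² = 49, BC² = 205.
Since AB² = 212 < 205 + 49 = 254, the triangle is acute, so the smallest enclosing circle is the circumcircle.
Circumcentre = (25/7, -7.5), r² = 10865/196.
Centre = (25/7, -7.5).

(25/7, -7.5)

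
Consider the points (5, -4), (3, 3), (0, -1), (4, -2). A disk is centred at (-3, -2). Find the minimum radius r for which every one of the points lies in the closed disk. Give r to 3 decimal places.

8.246

The required radius is the distance from (-3, -2) to the farthest point.
Squared distances: 68, 61, 10, 49.
Maximum is 68, attained at (5, -4).
r = √68 ≈ 8.246.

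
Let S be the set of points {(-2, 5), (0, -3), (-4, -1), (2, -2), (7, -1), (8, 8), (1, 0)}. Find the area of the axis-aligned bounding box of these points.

x ranges over [-4, 8], width 12.
y ranges over [-3, 8], height 11.
Area = 12 × 11 = 132.

132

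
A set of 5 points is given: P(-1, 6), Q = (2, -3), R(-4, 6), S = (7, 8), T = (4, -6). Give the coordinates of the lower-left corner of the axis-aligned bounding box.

x-range [-4, 7], y-range [-6, 8].
The lower-left corner is (-4, -6).

(-4, -6)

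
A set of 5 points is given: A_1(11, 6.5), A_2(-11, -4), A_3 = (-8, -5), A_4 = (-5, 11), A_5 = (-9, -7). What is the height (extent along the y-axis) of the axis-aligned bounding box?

max y = 11, min y = -7, so height = 18.

18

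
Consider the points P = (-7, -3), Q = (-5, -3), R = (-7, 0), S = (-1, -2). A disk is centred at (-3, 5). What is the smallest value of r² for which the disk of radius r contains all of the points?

80

The required radius is the distance from (-3, 5) to the farthest point.
Squared distances: 80, 68, 41, 53.
Maximum is 80, attained at P.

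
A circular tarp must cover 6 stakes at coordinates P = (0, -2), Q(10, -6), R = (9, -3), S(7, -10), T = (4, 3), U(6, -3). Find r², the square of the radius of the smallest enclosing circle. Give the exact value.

44.5

The minimum enclosing circle of a finite set is fixed by two of the points (as a diameter) or three (as a circumcircle).
The farthest pair is S–T with squared distance 178. The circle on this segment as diameter has centre (5.5, -3.5) and r² = 178/4 = 44.5.
Check P: distance² to centre = 32.5 ≤ 44.5, so it lies inside.
All remaining points lie in this disk, and no smaller disk contains both endpoints, so this is the minimum enclosing circle.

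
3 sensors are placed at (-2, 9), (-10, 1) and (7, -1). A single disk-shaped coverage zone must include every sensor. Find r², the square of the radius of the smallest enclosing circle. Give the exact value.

53033/722

Call the three points A, B, C in the order given.
Side lengths²: AB² = 128, AC² = 181, BC² = 293.
Since BC² = 293 < 181 + 128 = 309, the triangle is acute, so the smallest enclosing circle is the circumcircle.
Circumcentre = (-55/38, 17/38), r² = 53033/722.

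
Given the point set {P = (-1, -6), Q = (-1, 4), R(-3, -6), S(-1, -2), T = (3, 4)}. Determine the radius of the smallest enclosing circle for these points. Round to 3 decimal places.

By Welzl's lemma the MEC is supported by two points (diametrically opposite) or three points (on a circumcircle).
The farthest pair is R–T with squared distance 136. The circle on this segment as diameter has centre (0, -1) and r² = 136/4 = 34.
Check P: distance² to centre = 26 ≤ 34, so it lies inside.
All remaining points lie in this disk, and no smaller disk contains both endpoints, so this is the minimum enclosing circle.
r = √34 ≈ 5.831.

5.831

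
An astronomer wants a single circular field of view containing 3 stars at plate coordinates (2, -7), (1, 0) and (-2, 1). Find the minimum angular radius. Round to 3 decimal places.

4.472

Call the three points A, B, C in the order given.
Side lengths²: AB² = 50, AC² = 80, BC² = 10.
Since AC² = 80 ≥ 50 + 10 = 60, the angle opposite AC is not acute, so the smallest enclosing circle has AC as diameter.
Centre = midpoint of AC = (0, -3), r² = 80/4 = 20.
r = √20 ≈ 4.472.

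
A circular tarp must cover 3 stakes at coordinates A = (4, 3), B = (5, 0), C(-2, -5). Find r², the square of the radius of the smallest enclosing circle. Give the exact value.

Side lengths²: AB² = 10, AC² = 100, BC² = 74.
Since AC² = 100 ≥ 74 + 10 = 84, the angle opposite AC is not acute, so the smallest enclosing circle has AC as diameter.
Centre = midpoint of AC = (1, -1), r² = 100/4 = 25.

25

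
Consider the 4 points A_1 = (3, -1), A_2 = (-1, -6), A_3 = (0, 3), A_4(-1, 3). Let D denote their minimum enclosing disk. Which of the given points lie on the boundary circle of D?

The farthest pair is A_2–A_3 with squared distance 82. The circle on this segment as diameter has centre (-0.5, -1.5) and r² = 82/4 = 20.5.
Check A_1: distance² to centre = 12.5 ≤ 20.5, so it lies inside.
All remaining points lie in this disk, and no smaller disk contains both endpoints, so this is the minimum enclosing circle.
The points at distance exactly r from the centre are A_2, A_3, A_4 — 3 points.

A_2, A_3, A_4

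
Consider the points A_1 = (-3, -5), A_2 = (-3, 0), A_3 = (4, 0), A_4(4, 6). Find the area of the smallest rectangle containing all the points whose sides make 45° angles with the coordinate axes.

63

In coordinates u = x + y, v = x − y the rectangle is axis-aligned; the map (x,y)→(u,v) scales areas by 2.
u-values: -8, -3, 4, 10; range = 10 − (-8) = 18.
v-values: 2, -3, 4, -2; range = 4 − (-3) = 7.
Area = (18 × 7) / 2 = 63.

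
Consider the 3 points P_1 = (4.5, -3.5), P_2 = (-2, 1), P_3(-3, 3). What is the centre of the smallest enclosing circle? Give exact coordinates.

Side lengths²: P_1P_2² = 62.5, P_1P_3² = 98.5, P_2P_3² = 5.
Since P_1P_3² = 98.5 ≥ 62.5 + 5 = 67.5, the angle opposite P_1P_3 is not acute, so the smallest enclosing circle has P_1P_3 as diameter.
Centre = midpoint of P_1P_3 = (0.75, -0.25), r² = 98.5/4 = 24.625.
Centre = (0.75, -0.25).

(0.75, -0.25)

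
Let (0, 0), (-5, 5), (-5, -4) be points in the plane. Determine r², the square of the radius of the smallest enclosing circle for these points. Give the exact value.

20.5

Call the three points A, B, C in the order given.
Side lengths²: AB² = 50, AC² = 41, BC² = 81.
Since BC² = 81 < 50 + 41 = 91, the triangle is acute, so the smallest enclosing circle is the circumcircle.
Circumcentre = (-4.5, 0.5), r² = 20.5.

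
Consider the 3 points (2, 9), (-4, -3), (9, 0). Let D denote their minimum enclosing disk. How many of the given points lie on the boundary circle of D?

Call the three points A, B, C in the order given.
Side lengths²: AB² = 180, AC² = 130, BC² = 178.
Since AB² = 180 < 178 + 130 = 308, the triangle is acute, so the smallest enclosing circle is the circumcircle.
Circumcentre = (41/23, 37/23), r² = 28925/529.
The points at distance exactly r from the centre are (2, 9), (-4, -3), (9, 0) — 3 points.

3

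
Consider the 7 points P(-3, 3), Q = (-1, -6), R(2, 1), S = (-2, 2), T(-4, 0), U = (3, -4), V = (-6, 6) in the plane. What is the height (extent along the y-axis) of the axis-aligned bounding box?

12

max y = 6, min y = -6, so height = 12.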